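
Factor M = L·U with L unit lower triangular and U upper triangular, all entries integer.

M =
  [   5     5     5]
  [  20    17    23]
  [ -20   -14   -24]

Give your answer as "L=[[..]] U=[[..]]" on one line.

  r1 -= 4·r0 → [0,-3,3]
  r2 -= -4·r0 → [0,6,-4]
  r2 -= -2·r1 → [0,0,2]

L=[[1,0,0],[4,1,0],[-4,-2,1]] U=[[5,5,5],[0,-3,3],[0,0,2]]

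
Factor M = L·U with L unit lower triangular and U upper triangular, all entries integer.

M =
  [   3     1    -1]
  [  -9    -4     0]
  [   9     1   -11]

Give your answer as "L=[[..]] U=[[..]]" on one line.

L=[[1,0,0],[-3,1,0],[3,2,1]] U=[[3,1,-1],[0,-1,-3],[0,0,-2]]

  row1 -= -3·row0 → [0,-1,-3]
  row2 -= 3·row0 → [0,-2,-8]
  row2 -= 2·row1 → [0,0,-2]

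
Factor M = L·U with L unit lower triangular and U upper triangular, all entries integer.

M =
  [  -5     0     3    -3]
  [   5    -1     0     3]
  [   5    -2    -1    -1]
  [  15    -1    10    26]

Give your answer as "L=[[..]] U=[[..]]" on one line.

  r1 -= -1·r0 → [0,-1,3,0]
  r2 -= -1·r0 → [0,-2,2,-4]
  r3 -= -3·r0 → [0,-1,19,17]
  r2 -= 2·r1 → [0,0,-4,-4]
  r3 -= 1·r1 → [0,0,16,17]
  r3 -= -4·r2 → [0,0,0,1]

L=[[1,0,0,0],[-1,1,0,0],[-1,2,1,0],[-3,1,-4,1]] U=[[-5,0,3,-3],[0,-1,3,0],[0,0,-4,-4],[0,0,0,1]]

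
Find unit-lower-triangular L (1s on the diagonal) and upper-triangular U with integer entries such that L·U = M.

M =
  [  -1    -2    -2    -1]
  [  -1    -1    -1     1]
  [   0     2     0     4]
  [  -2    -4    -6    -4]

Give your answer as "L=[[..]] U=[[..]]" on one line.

L=[[1,0,0,0],[1,1,0,0],[0,2,1,0],[2,0,1,1]] U=[[-1,-2,-2,-1],[0,1,1,2],[0,0,-2,0],[0,0,0,-2]]

  r1 -= 1·r0 → [0,1,1,2]
  r2 -= 0·r0 → [0,2,0,4]
  r3 -= 2·r0 → [0,0,-2,-2]
  r2 -= 2·r1 → [0,0,-2,0]
  r3 -= 0·r1 → [0,0,-2,-2]
  r3 -= 1·r2 → [0,0,0,-2]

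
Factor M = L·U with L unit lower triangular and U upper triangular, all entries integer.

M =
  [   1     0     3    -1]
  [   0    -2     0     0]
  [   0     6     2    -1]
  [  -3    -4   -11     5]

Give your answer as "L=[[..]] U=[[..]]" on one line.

L=[[1,0,0,0],[0,1,0,0],[0,-3,1,0],[-3,2,-1,1]] U=[[1,0,3,-1],[0,-2,0,0],[0,0,2,-1],[0,0,0,1]]

  row1 -= 0·row0 → [0,-2,0,0]
  row2 -= 0·row0 → [0,6,2,-1]
  row3 -= -3·row0 → [0,-4,-2,2]
  row2 -= -3·row1 → [0,0,2,-1]
  row3 -= 2·row1 → [0,0,-2,2]
  row3 -= -1·row2 → [0,0,0,1]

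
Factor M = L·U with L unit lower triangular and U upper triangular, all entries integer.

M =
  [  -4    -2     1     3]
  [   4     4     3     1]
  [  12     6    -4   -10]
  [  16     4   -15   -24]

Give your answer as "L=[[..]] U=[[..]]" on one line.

  row1 -= -1·row0 → [0,2,4,4]
  row2 -= -3·row0 → [0,0,-1,-1]
  row3 -= -4·row0 → [0,-4,-11,-12]
  row2 -= 0·row1 → [0,0,-1,-1]
  row3 -= -2·row1 → [0,0,-3,-4]
  row3 -= 3·row2 → [0,0,0,-1]

L=[[1,0,0,0],[-1,1,0,0],[-3,0,1,0],[-4,-2,3,1]] U=[[-4,-2,1,3],[0,2,4,4],[0,0,-1,-1],[0,0,0,-1]]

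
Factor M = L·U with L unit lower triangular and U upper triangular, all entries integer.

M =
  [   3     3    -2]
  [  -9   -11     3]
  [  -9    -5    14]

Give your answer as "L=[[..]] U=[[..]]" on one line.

  row1 -= -3·row0 → [0,-2,-3]
  row2 -= -3·row0 → [0,4,8]
  row2 -= -2·row1 → [0,0,2]

L=[[1,0,0],[-3,1,0],[-3,-2,1]] U=[[3,3,-2],[0,-2,-3],[0,0,2]]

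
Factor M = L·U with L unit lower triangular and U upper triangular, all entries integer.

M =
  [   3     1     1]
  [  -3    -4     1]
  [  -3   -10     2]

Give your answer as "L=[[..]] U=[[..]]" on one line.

L=[[1,0,0],[-1,1,0],[-1,3,1]] U=[[3,1,1],[0,-3,2],[0,0,-3]]

  r1 -= -1·r0 → [0,-3,2]
  r2 -= -1·r0 → [0,-9,3]
  r2 -= 3·r1 → [0,0,-3]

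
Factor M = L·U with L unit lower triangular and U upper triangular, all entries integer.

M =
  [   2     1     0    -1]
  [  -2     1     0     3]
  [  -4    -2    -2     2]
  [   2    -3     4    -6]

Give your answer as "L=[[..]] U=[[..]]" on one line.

  row1 -= -1·row0 → [0,2,0,2]
  row2 -= -2·row0 → [0,0,-2,0]
  row3 -= 1·row0 → [0,-4,4,-5]
  row2 -= 0·row1 → [0,0,-2,0]
  row3 -= -2·row1 → [0,0,4,-1]
  row3 -= -2·row2 → [0,0,0,-1]

L=[[1,0,0,0],[-1,1,0,0],[-2,0,1,0],[1,-2,-2,1]] U=[[2,1,0,-1],[0,2,0,2],[0,0,-2,0],[0,0,0,-1]]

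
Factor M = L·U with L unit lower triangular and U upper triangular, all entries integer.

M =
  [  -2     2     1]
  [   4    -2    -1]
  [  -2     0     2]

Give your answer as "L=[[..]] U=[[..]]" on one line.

L=[[1,0,0],[-2,1,0],[1,-1,1]] U=[[-2,2,1],[0,2,1],[0,0,2]]

  row1 -= -2·row0 → [0,2,1]
  row2 -= 1·row0 → [0,-2,1]
  row2 -= -1·row1 → [0,0,2]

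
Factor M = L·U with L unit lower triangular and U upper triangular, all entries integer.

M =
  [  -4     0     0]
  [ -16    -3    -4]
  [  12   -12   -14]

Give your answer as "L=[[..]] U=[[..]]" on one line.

  row1 -= 4·row0 → [0,-3,-4]
  row2 -= -3·row0 → [0,-12,-14]
  row2 -= 4·row1 → [0,0,2]

L=[[1,0,0],[4,1,0],[-3,4,1]] U=[[-4,0,0],[0,-3,-4],[0,0,2]]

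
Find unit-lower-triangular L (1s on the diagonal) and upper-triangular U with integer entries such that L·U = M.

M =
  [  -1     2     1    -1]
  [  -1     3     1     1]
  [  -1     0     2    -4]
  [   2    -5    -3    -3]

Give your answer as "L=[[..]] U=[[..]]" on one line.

L=[[1,0,0,0],[1,1,0,0],[1,-2,1,0],[-2,-1,-1,1]] U=[[-1,2,1,-1],[0,1,0,2],[0,0,1,1],[0,0,0,-2]]

  r1 -= 1·r0 → [0,1,0,2]
  r2 -= 1·r0 → [0,-2,1,-3]
  r3 -= -2·r0 → [0,-1,-1,-5]
  r2 -= -2·r1 → [0,0,1,1]
  r3 -= -1·r1 → [0,0,-1,-3]
  r3 -= -1·r2 → [0,0,0,-2]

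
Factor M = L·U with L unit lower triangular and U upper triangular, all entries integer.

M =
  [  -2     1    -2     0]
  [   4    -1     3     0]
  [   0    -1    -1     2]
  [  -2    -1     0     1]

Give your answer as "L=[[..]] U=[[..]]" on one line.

  row1 -= -2·row0 → [0,1,-1,0]
  row2 -= 0·row0 → [0,-1,-1,2]
  row3 -= 1·row0 → [0,-2,2,1]
  row2 -= -1·row1 → [0,0,-2,2]
  row3 -= -2·row1 → [0,0,0,1]
  row3 -= 0·row2 → [0,0,0,1]

L=[[1,0,0,0],[-2,1,0,0],[0,-1,1,0],[1,-2,0,1]] U=[[-2,1,-2,0],[0,1,-1,0],[0,0,-2,2],[0,0,0,1]]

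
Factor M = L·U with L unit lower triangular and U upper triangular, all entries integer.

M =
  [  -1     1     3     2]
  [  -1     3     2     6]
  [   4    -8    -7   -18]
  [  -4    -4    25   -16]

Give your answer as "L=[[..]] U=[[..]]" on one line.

  r1 -= 1·r0 → [0,2,-1,4]
  r2 -= -4·r0 → [0,-4,5,-10]
  r3 -= 4·r0 → [0,-8,13,-24]
  r2 -= -2·r1 → [0,0,3,-2]
  r3 -= -4·r1 → [0,0,9,-8]
  r3 -= 3·r2 → [0,0,0,-2]

L=[[1,0,0,0],[1,1,0,0],[-4,-2,1,0],[4,-4,3,1]] U=[[-1,1,3,2],[0,2,-1,4],[0,0,3,-2],[0,0,0,-2]]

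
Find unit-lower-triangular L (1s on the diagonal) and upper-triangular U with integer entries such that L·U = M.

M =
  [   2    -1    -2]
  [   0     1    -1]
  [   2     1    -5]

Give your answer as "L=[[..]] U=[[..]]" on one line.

L=[[1,0,0],[0,1,0],[1,2,1]] U=[[2,-1,-2],[0,1,-1],[0,0,-1]]

  row1 -= 0·row0 → [0,1,-1]
  row2 -= 1·row0 → [0,2,-3]
  row2 -= 2·row1 → [0,0,-1]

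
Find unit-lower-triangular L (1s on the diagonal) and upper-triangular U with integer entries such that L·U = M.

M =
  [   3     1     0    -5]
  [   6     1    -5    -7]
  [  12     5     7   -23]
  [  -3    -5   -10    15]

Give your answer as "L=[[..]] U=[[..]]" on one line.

L=[[1,0,0,0],[2,1,0,0],[4,-1,1,0],[-1,4,5,1]] U=[[3,1,0,-5],[0,-1,-5,3],[0,0,2,0],[0,0,0,-2]]

  R1 -= 2·R0 → [0,-1,-5,3]
  R2 -= 4·R0 → [0,1,7,-3]
  R3 -= -1·R0 → [0,-4,-10,10]
  R2 -= -1·R1 → [0,0,2,0]
  R3 -= 4·R1 → [0,0,10,-2]
  R3 -= 5·R2 → [0,0,0,-2]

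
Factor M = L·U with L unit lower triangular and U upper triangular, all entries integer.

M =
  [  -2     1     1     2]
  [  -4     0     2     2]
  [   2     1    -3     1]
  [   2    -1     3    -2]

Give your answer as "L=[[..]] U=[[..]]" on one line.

L=[[1,0,0,0],[2,1,0,0],[-1,-1,1,0],[-1,0,-2,1]] U=[[-2,1,1,2],[0,-2,0,-2],[0,0,-2,1],[0,0,0,2]]

  R1 -= 2·R0 → [0,-2,0,-2]
  R2 -= -1·R0 → [0,2,-2,3]
  R3 -= -1·R0 → [0,0,4,0]
  R2 -= -1·R1 → [0,0,-2,1]
  R3 -= 0·R1 → [0,0,4,0]
  R3 -= -2·R2 → [0,0,0,2]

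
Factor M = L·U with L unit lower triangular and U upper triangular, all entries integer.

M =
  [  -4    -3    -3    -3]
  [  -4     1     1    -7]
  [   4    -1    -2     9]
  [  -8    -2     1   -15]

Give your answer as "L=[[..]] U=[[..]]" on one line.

L=[[1,0,0,0],[1,1,0,0],[-1,-1,1,0],[2,1,-3,1]] U=[[-4,-3,-3,-3],[0,4,4,-4],[0,0,-1,2],[0,0,0,1]]

  r1 -= 1·r0 → [0,4,4,-4]
  r2 -= -1·r0 → [0,-4,-5,6]
  r3 -= 2·r0 → [0,4,7,-9]
  r2 -= -1·r1 → [0,0,-1,2]
  r3 -= 1·r1 → [0,0,3,-5]
  r3 -= -3·r2 → [0,0,0,1]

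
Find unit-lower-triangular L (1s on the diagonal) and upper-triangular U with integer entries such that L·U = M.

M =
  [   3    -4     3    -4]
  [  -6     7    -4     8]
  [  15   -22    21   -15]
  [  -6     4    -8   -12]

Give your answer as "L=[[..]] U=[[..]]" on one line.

L=[[1,0,0,0],[-2,1,0,0],[5,2,1,0],[-2,4,-5,1]] U=[[3,-4,3,-4],[0,-1,2,0],[0,0,2,5],[0,0,0,5]]

  R1 -= -2·R0 → [0,-1,2,0]
  R2 -= 5·R0 → [0,-2,6,5]
  R3 -= -2·R0 → [0,-4,-2,-20]
  R2 -= 2·R1 → [0,0,2,5]
  R3 -= 4·R1 → [0,0,-10,-20]
  R3 -= -5·R2 → [0,0,0,5]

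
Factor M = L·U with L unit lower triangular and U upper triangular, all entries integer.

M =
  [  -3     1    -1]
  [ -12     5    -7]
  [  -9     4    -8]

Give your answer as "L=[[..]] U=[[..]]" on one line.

  r1 -= 4·r0 → [0,1,-3]
  r2 -= 3·r0 → [0,1,-5]
  r2 -= 1·r1 → [0,0,-2]

L=[[1,0,0],[4,1,0],[3,1,1]] U=[[-3,1,-1],[0,1,-3],[0,0,-2]]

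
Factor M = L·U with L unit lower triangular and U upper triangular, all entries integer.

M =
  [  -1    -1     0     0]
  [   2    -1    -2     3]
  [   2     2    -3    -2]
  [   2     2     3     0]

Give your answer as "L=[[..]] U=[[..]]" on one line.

L=[[1,0,0,0],[-2,1,0,0],[-2,0,1,0],[-2,0,-1,1]] U=[[-1,-1,0,0],[0,-3,-2,3],[0,0,-3,-2],[0,0,0,-2]]

  R1 -= -2·R0 → [0,-3,-2,3]
  R2 -= -2·R0 → [0,0,-3,-2]
  R3 -= -2·R0 → [0,0,3,0]
  R2 -= 0·R1 → [0,0,-3,-2]
  R3 -= 0·R1 → [0,0,3,0]
  R3 -= -1·R2 → [0,0,0,-2]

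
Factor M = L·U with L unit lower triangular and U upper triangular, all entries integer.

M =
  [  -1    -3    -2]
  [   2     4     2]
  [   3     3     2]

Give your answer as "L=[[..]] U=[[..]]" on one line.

  r1 -= -2·r0 → [0,-2,-2]
  r2 -= -3·r0 → [0,-6,-4]
  r2 -= 3·r1 → [0,0,2]

L=[[1,0,0],[-2,1,0],[-3,3,1]] U=[[-1,-3,-2],[0,-2,-2],[0,0,2]]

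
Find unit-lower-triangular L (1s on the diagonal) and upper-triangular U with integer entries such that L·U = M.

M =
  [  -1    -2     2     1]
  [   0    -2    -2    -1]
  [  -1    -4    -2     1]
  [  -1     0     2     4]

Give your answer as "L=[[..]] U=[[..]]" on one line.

L=[[1,0,0,0],[0,1,0,0],[1,1,1,0],[1,-1,1,1]] U=[[-1,-2,2,1],[0,-2,-2,-1],[0,0,-2,1],[0,0,0,1]]

  R1 -= 0·R0 → [0,-2,-2,-1]
  R2 -= 1·R0 → [0,-2,-4,0]
  R3 -= 1·R0 → [0,2,0,3]
  R2 -= 1·R1 → [0,0,-2,1]
  R3 -= -1·R1 → [0,0,-2,2]
  R3 -= 1·R2 → [0,0,0,1]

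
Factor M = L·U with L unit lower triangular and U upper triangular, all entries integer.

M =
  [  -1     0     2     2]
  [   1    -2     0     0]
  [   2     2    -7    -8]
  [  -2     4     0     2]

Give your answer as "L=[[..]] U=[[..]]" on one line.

L=[[1,0,0,0],[-1,1,0,0],[-2,-1,1,0],[2,-2,0,1]] U=[[-1,0,2,2],[0,-2,2,2],[0,0,-1,-2],[0,0,0,2]]

  row1 -= -1·row0 → [0,-2,2,2]
  row2 -= -2·row0 → [0,2,-3,-4]
  row3 -= 2·row0 → [0,4,-4,-2]
  row2 -= -1·row1 → [0,0,-1,-2]
  row3 -= -2·row1 → [0,0,0,2]
  row3 -= 0·row2 → [0,0,0,2]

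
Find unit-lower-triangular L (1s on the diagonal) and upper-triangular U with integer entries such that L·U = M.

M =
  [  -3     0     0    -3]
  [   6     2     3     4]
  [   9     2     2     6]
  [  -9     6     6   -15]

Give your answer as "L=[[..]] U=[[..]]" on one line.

L=[[1,0,0,0],[-2,1,0,0],[-3,1,1,0],[3,3,3,1]] U=[[-3,0,0,-3],[0,2,3,-2],[0,0,-1,-1],[0,0,0,3]]

  R1 -= -2·R0 → [0,2,3,-2]
  R2 -= -3·R0 → [0,2,2,-3]
  R3 -= 3·R0 → [0,6,6,-6]
  R2 -= 1·R1 → [0,0,-1,-1]
  R3 -= 3·R1 → [0,0,-3,0]
  R3 -= 3·R2 → [0,0,0,3]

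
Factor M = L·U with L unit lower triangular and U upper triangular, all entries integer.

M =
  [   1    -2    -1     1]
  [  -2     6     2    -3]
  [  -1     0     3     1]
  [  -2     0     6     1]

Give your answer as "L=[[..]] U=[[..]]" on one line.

L=[[1,0,0,0],[-2,1,0,0],[-1,-1,1,0],[-2,-2,2,1]] U=[[1,-2,-1,1],[0,2,0,-1],[0,0,2,1],[0,0,0,-1]]

  row1 -= -2·row0 → [0,2,0,-1]
  row2 -= -1·row0 → [0,-2,2,2]
  row3 -= -2·row0 → [0,-4,4,3]
  row2 -= -1·row1 → [0,0,2,1]
  row3 -= -2·row1 → [0,0,4,1]
  row3 -= 2·row2 → [0,0,0,-1]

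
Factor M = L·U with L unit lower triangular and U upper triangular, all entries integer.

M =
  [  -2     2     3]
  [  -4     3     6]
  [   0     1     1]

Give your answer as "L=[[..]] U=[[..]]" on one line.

  r1 -= 2·r0 → [0,-1,0]
  r2 -= 0·r0 → [0,1,1]
  r2 -= -1·r1 → [0,0,1]

L=[[1,0,0],[2,1,0],[0,-1,1]] U=[[-2,2,3],[0,-1,0],[0,0,1]]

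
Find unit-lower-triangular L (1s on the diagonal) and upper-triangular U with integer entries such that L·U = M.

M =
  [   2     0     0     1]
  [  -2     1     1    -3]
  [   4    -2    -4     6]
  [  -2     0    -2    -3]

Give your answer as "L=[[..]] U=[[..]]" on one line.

L=[[1,0,0,0],[-1,1,0,0],[2,-2,1,0],[-1,0,1,1]] U=[[2,0,0,1],[0,1,1,-2],[0,0,-2,0],[0,0,0,-2]]

  R1 -= -1·R0 → [0,1,1,-2]
  R2 -= 2·R0 → [0,-2,-4,4]
  R3 -= -1·R0 → [0,0,-2,-2]
  R2 -= -2·R1 → [0,0,-2,0]
  R3 -= 0·R1 → [0,0,-2,-2]
  R3 -= 1·R2 → [0,0,0,-2]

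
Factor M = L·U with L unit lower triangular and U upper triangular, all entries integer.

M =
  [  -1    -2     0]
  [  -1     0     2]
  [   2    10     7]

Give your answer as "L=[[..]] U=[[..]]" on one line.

L=[[1,0,0],[1,1,0],[-2,3,1]] U=[[-1,-2,0],[0,2,2],[0,0,1]]

  row1 -= 1·row0 → [0,2,2]
  row2 -= -2·row0 → [0,6,7]
  row2 -= 3·row1 → [0,0,1]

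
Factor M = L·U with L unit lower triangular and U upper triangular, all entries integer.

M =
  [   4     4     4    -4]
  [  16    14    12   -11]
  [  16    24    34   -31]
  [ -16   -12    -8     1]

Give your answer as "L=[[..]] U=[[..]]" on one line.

L=[[1,0,0,0],[4,1,0,0],[4,-4,1,0],[-4,-2,0,1]] U=[[4,4,4,-4],[0,-2,-4,5],[0,0,2,5],[0,0,0,-5]]

  R1 -= 4·R0 → [0,-2,-4,5]
  R2 -= 4·R0 → [0,8,18,-15]
  R3 -= -4·R0 → [0,4,8,-15]
  R2 -= -4·R1 → [0,0,2,5]
  R3 -= -2·R1 → [0,0,0,-5]
  R3 -= 0·R2 → [0,0,0,-5]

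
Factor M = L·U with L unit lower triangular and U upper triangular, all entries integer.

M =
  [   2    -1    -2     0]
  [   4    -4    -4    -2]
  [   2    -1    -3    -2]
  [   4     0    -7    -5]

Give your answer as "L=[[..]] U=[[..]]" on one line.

L=[[1,0,0,0],[2,1,0,0],[1,0,1,0],[2,-1,3,1]] U=[[2,-1,-2,0],[0,-2,0,-2],[0,0,-1,-2],[0,0,0,-1]]

  r1 -= 2·r0 → [0,-2,0,-2]
  r2 -= 1·r0 → [0,0,-1,-2]
  r3 -= 2·r0 → [0,2,-3,-5]
  r2 -= 0·r1 → [0,0,-1,-2]
  r3 -= -1·r1 → [0,0,-3,-7]
  r3 -= 3·r2 → [0,0,0,-1]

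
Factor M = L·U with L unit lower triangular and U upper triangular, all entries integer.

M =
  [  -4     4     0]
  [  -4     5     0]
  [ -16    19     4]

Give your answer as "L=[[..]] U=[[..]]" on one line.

  r1 -= 1·r0 → [0,1,0]
  r2 -= 4·r0 → [0,3,4]
  r2 -= 3·r1 → [0,0,4]

L=[[1,0,0],[1,1,0],[4,3,1]] U=[[-4,4,0],[0,1,0],[0,0,4]]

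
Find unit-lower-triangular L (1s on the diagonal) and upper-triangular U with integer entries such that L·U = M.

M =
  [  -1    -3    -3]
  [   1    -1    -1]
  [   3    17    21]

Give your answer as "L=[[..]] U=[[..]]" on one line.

  row1 -= -1·row0 → [0,-4,-4]
  row2 -= -3·row0 → [0,8,12]
  row2 -= -2·row1 → [0,0,4]

L=[[1,0,0],[-1,1,0],[-3,-2,1]] U=[[-1,-3,-3],[0,-4,-4],[0,0,4]]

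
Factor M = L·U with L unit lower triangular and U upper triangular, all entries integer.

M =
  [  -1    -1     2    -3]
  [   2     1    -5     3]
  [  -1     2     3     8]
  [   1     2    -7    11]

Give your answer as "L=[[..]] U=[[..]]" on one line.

  row1 -= -2·row0 → [0,-1,-1,-3]
  row2 -= 1·row0 → [0,3,1,11]
  row3 -= -1·row0 → [0,1,-5,8]
  row2 -= -3·row1 → [0,0,-2,2]
  row3 -= -1·row1 → [0,0,-6,5]
  row3 -= 3·row2 → [0,0,0,-1]

L=[[1,0,0,0],[-2,1,0,0],[1,-3,1,0],[-1,-1,3,1]] U=[[-1,-1,2,-3],[0,-1,-1,-3],[0,0,-2,2],[0,0,0,-1]]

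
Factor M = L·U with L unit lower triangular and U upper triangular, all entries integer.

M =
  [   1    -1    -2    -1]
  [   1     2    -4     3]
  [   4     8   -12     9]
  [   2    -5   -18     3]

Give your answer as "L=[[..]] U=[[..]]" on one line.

L=[[1,0,0,0],[1,1,0,0],[4,4,1,0],[2,-1,-4,1]] U=[[1,-1,-2,-1],[0,3,-2,4],[0,0,4,-3],[0,0,0,-3]]

  R1 -= 1·R0 → [0,3,-2,4]
  R2 -= 4·R0 → [0,12,-4,13]
  R3 -= 2·R0 → [0,-3,-14,5]
  R2 -= 4·R1 → [0,0,4,-3]
  R3 -= -1·R1 → [0,0,-16,9]
  R3 -= -4·R2 → [0,0,0,-3]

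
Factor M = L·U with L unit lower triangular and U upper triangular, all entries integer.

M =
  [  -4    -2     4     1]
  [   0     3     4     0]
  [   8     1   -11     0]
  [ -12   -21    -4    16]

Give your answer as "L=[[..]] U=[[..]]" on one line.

L=[[1,0,0,0],[0,1,0,0],[-2,-1,1,0],[3,-5,4,1]] U=[[-4,-2,4,1],[0,3,4,0],[0,0,1,2],[0,0,0,5]]

  r1 -= 0·r0 → [0,3,4,0]
  r2 -= -2·r0 → [0,-3,-3,2]
  r3 -= 3·r0 → [0,-15,-16,13]
  r2 -= -1·r1 → [0,0,1,2]
  r3 -= -5·r1 → [0,0,4,13]
  r3 -= 4·r2 → [0,0,0,5]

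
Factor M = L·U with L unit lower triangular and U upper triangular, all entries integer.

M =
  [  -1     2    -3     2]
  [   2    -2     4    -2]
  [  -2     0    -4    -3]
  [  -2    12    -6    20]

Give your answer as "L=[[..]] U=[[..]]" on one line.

L=[[1,0,0,0],[-2,1,0,0],[2,-2,1,0],[2,4,-4,1]] U=[[-1,2,-3,2],[0,2,-2,2],[0,0,-2,-3],[0,0,0,-4]]

  row1 -= -2·row0 → [0,2,-2,2]
  row2 -= 2·row0 → [0,-4,2,-7]
  row3 -= 2·row0 → [0,8,0,16]
  row2 -= -2·row1 → [0,0,-2,-3]
  row3 -= 4·row1 → [0,0,8,8]
  row3 -= -4·row2 → [0,0,0,-4]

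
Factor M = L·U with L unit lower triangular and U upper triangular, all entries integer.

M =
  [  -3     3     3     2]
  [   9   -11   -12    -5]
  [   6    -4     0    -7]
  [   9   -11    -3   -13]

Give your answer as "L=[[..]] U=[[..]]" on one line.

L=[[1,0,0,0],[-3,1,0,0],[-2,-1,1,0],[-3,1,3,1]] U=[[-3,3,3,2],[0,-2,-3,1],[0,0,3,-2],[0,0,0,-2]]

  R1 -= -3·R0 → [0,-2,-3,1]
  R2 -= -2·R0 → [0,2,6,-3]
  R3 -= -3·R0 → [0,-2,6,-7]
  R2 -= -1·R1 → [0,0,3,-2]
  R3 -= 1·R1 → [0,0,9,-8]
  R3 -= 3·R2 → [0,0,0,-2]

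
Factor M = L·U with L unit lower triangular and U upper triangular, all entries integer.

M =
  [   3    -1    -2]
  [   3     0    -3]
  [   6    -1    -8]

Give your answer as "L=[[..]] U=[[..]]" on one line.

L=[[1,0,0],[1,1,0],[2,1,1]] U=[[3,-1,-2],[0,1,-1],[0,0,-3]]

  row1 -= 1·row0 → [0,1,-1]
  row2 -= 2·row0 → [0,1,-4]
  row2 -= 1·row1 → [0,0,-3]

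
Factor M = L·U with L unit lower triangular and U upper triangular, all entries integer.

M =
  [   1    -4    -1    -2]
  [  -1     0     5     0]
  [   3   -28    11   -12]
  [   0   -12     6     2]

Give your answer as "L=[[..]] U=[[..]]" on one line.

  R1 -= -1·R0 → [0,-4,4,-2]
  R2 -= 3·R0 → [0,-16,14,-6]
  R3 -= 0·R0 → [0,-12,6,2]
  R2 -= 4·R1 → [0,0,-2,2]
  R3 -= 3·R1 → [0,0,-6,8]
  R3 -= 3·R2 → [0,0,0,2]

L=[[1,0,0,0],[-1,1,0,0],[3,4,1,0],[0,3,3,1]] U=[[1,-4,-1,-2],[0,-4,4,-2],[0,0,-2,2],[0,0,0,2]]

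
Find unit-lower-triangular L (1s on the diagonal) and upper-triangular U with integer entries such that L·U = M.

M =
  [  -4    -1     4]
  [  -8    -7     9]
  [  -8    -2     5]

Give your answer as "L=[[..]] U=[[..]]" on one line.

  row1 -= 2·row0 → [0,-5,1]
  row2 -= 2·row0 → [0,0,-3]
  row2 -= 0·row1 → [0,0,-3]

L=[[1,0,0],[2,1,0],[2,0,1]] U=[[-4,-1,4],[0,-5,1],[0,0,-3]]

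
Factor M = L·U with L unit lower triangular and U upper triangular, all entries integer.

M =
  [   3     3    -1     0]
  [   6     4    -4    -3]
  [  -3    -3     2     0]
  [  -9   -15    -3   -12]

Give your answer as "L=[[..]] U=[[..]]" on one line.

  R1 -= 2·R0 → [0,-2,-2,-3]
  R2 -= -1·R0 → [0,0,1,0]
  R3 -= -3·R0 → [0,-6,-6,-12]
  R2 -= 0·R1 → [0,0,1,0]
  R3 -= 3·R1 → [0,0,0,-3]
  R3 -= 0·R2 → [0,0,0,-3]

L=[[1,0,0,0],[2,1,0,0],[-1,0,1,0],[-3,3,0,1]] U=[[3,3,-1,0],[0,-2,-2,-3],[0,0,1,0],[0,0,0,-3]]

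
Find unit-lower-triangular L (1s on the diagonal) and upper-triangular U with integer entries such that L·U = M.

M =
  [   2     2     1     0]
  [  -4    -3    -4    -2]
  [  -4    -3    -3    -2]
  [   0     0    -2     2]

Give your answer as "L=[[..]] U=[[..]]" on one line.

L=[[1,0,0,0],[-2,1,0,0],[-2,1,1,0],[0,0,-2,1]] U=[[2,2,1,0],[0,1,-2,-2],[0,0,1,0],[0,0,0,2]]

  r1 -= -2·r0 → [0,1,-2,-2]
  r2 -= -2·r0 → [0,1,-1,-2]
  r3 -= 0·r0 → [0,0,-2,2]
  r2 -= 1·r1 → [0,0,1,0]
  r3 -= 0·r1 → [0,0,-2,2]
  r3 -= -2·r2 → [0,0,0,2]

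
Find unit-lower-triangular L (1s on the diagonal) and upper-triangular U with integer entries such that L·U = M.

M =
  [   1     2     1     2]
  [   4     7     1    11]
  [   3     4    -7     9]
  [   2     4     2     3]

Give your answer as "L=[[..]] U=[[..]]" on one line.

L=[[1,0,0,0],[4,1,0,0],[3,2,1,0],[2,0,0,1]] U=[[1,2,1,2],[0,-1,-3,3],[0,0,-4,-3],[0,0,0,-1]]

  r1 -= 4·r0 → [0,-1,-3,3]
  r2 -= 3·r0 → [0,-2,-10,3]
  r3 -= 2·r0 → [0,0,0,-1]
  r2 -= 2·r1 → [0,0,-4,-3]
  r3 -= 0·r1 → [0,0,0,-1]
  r3 -= 0·r2 → [0,0,0,-1]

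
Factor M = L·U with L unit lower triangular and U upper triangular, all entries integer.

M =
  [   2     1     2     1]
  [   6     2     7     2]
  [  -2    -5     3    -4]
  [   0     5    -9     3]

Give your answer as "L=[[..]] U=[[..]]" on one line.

L=[[1,0,0,0],[3,1,0,0],[-1,4,1,0],[0,-5,-4,1]] U=[[2,1,2,1],[0,-1,1,-1],[0,0,1,1],[0,0,0,2]]

  r1 -= 3·r0 → [0,-1,1,-1]
  r2 -= -1·r0 → [0,-4,5,-3]
  r3 -= 0·r0 → [0,5,-9,3]
  r2 -= 4·r1 → [0,0,1,1]
  r3 -= -5·r1 → [0,0,-4,-2]
  r3 -= -4·r2 → [0,0,0,2]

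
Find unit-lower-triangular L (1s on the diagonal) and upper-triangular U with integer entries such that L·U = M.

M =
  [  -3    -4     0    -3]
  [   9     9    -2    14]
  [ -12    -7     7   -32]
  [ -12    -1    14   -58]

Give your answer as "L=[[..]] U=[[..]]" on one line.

L=[[1,0,0,0],[-3,1,0,0],[4,-3,1,0],[4,-5,4,1]] U=[[-3,-4,0,-3],[0,-3,-2,5],[0,0,1,-5],[0,0,0,-1]]

  R1 -= -3·R0 → [0,-3,-2,5]
  R2 -= 4·R0 → [0,9,7,-20]
  R3 -= 4·R0 → [0,15,14,-46]
  R2 -= -3·R1 → [0,0,1,-5]
  R3 -= -5·R1 → [0,0,4,-21]
  R3 -= 4·R2 → [0,0,0,-1]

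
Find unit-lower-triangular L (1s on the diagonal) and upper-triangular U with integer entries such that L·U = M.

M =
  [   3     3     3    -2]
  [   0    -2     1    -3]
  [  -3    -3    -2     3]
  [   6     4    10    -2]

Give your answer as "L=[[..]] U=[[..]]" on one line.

L=[[1,0,0,0],[0,1,0,0],[-1,0,1,0],[2,1,3,1]] U=[[3,3,3,-2],[0,-2,1,-3],[0,0,1,1],[0,0,0,2]]

  row1 -= 0·row0 → [0,-2,1,-3]
  row2 -= -1·row0 → [0,0,1,1]
  row3 -= 2·row0 → [0,-2,4,2]
  row2 -= 0·row1 → [0,0,1,1]
  row3 -= 1·row1 → [0,0,3,5]
  row3 -= 3·row2 → [0,0,0,2]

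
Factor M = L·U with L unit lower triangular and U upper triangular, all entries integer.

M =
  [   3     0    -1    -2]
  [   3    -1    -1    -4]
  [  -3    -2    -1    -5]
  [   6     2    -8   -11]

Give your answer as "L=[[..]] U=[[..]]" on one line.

L=[[1,0,0,0],[1,1,0,0],[-1,2,1,0],[2,-2,3,1]] U=[[3,0,-1,-2],[0,-1,0,-2],[0,0,-2,-3],[0,0,0,-2]]

  row1 -= 1·row0 → [0,-1,0,-2]
  row2 -= -1·row0 → [0,-2,-2,-7]
  row3 -= 2·row0 → [0,2,-6,-7]
  row2 -= 2·row1 → [0,0,-2,-3]
  row3 -= -2·row1 → [0,0,-6,-11]
  row3 -= 3·row2 → [0,0,0,-2]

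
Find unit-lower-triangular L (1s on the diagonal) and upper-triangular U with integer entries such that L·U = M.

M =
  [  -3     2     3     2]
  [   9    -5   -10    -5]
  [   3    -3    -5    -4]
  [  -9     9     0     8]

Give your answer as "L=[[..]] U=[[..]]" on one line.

  r1 -= -3·r0 → [0,1,-1,1]
  r2 -= -1·r0 → [0,-1,-2,-2]
  r3 -= 3·r0 → [0,3,-9,2]
  r2 -= -1·r1 → [0,0,-3,-1]
  r3 -= 3·r1 → [0,0,-6,-1]
  r3 -= 2·r2 → [0,0,0,1]

L=[[1,0,0,0],[-3,1,0,0],[-1,-1,1,0],[3,3,2,1]] U=[[-3,2,3,2],[0,1,-1,1],[0,0,-3,-1],[0,0,0,1]]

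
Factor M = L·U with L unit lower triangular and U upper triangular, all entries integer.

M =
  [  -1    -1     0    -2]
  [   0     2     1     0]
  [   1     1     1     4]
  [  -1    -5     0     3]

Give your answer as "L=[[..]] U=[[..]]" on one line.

  R1 -= 0·R0 → [0,2,1,0]
  R2 -= -1·R0 → [0,0,1,2]
  R3 -= 1·R0 → [0,-4,0,5]
  R2 -= 0·R1 → [0,0,1,2]
  R3 -= -2·R1 → [0,0,2,5]
  R3 -= 2·R2 → [0,0,0,1]

L=[[1,0,0,0],[0,1,0,0],[-1,0,1,0],[1,-2,2,1]] U=[[-1,-1,0,-2],[0,2,1,0],[0,0,1,2],[0,0,0,1]]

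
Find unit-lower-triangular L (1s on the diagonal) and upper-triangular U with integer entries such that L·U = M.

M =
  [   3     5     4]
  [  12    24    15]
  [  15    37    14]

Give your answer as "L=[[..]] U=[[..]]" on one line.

L=[[1,0,0],[4,1,0],[5,3,1]] U=[[3,5,4],[0,4,-1],[0,0,-3]]

  r1 -= 4·r0 → [0,4,-1]
  r2 -= 5·r0 → [0,12,-6]
  r2 -= 3·r1 → [0,0,-3]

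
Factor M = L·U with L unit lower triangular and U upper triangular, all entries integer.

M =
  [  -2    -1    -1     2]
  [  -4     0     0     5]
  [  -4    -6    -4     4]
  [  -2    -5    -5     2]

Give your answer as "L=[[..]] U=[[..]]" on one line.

L=[[1,0,0,0],[2,1,0,0],[2,-2,1,0],[1,-2,0,1]] U=[[-2,-1,-1,2],[0,2,2,1],[0,0,2,2],[0,0,0,2]]

  r1 -= 2·r0 → [0,2,2,1]
  r2 -= 2·r0 → [0,-4,-2,0]
  r3 -= 1·r0 → [0,-4,-4,0]
  r2 -= -2·r1 → [0,0,2,2]
  r3 -= -2·r1 → [0,0,0,2]
  r3 -= 0·r2 → [0,0,0,2]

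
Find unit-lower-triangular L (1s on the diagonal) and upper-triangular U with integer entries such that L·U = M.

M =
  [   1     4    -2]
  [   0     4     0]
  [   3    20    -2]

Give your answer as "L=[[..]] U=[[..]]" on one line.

L=[[1,0,0],[0,1,0],[3,2,1]] U=[[1,4,-2],[0,4,0],[0,0,4]]

  R1 -= 0·R0 → [0,4,0]
  R2 -= 3·R0 → [0,8,4]
  R2 -= 2·R1 → [0,0,4]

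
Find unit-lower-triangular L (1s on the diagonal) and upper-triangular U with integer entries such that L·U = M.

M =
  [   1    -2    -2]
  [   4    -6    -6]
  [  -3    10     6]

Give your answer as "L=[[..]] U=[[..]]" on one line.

  row1 -= 4·row0 → [0,2,2]
  row2 -= -3·row0 → [0,4,0]
  row2 -= 2·row1 → [0,0,-4]

L=[[1,0,0],[4,1,0],[-3,2,1]] U=[[1,-2,-2],[0,2,2],[0,0,-4]]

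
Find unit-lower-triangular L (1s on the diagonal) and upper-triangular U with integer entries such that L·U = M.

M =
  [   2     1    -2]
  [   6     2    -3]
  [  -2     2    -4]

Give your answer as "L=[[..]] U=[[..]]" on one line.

  r1 -= 3·r0 → [0,-1,3]
  r2 -= -1·r0 → [0,3,-6]
  r2 -= -3·r1 → [0,0,3]

L=[[1,0,0],[3,1,0],[-1,-3,1]] U=[[2,1,-2],[0,-1,3],[0,0,3]]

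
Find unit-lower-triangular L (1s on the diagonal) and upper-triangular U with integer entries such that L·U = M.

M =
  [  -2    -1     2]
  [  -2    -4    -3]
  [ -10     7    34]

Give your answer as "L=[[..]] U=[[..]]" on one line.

L=[[1,0,0],[1,1,0],[5,-4,1]] U=[[-2,-1,2],[0,-3,-5],[0,0,4]]

  r1 -= 1·r0 → [0,-3,-5]
  r2 -= 5·r0 → [0,12,24]
  r2 -= -4·r1 → [0,0,4]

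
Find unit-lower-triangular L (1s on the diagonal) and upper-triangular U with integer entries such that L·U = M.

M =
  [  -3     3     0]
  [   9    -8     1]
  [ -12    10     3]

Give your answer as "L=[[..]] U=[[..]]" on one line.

  row1 -= -3·row0 → [0,1,1]
  row2 -= 4·row0 → [0,-2,3]
  row2 -= -2·row1 → [0,0,5]

L=[[1,0,0],[-3,1,0],[4,-2,1]] U=[[-3,3,0],[0,1,1],[0,0,5]]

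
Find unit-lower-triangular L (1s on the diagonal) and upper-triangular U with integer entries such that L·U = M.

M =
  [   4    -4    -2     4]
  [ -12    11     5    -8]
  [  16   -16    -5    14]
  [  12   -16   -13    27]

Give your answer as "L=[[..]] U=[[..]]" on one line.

L=[[1,0,0,0],[-3,1,0,0],[4,0,1,0],[3,4,-1,1]] U=[[4,-4,-2,4],[0,-1,-1,4],[0,0,3,-2],[0,0,0,-3]]

  r1 -= -3·r0 → [0,-1,-1,4]
  r2 -= 4·r0 → [0,0,3,-2]
  r3 -= 3·r0 → [0,-4,-7,15]
  r2 -= 0·r1 → [0,0,3,-2]
  r3 -= 4·r1 → [0,0,-3,-1]
  r3 -= -1·r2 → [0,0,0,-3]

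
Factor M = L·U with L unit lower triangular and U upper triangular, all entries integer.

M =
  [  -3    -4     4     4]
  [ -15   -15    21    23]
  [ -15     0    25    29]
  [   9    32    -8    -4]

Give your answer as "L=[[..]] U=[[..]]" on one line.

  R1 -= 5·R0 → [0,5,1,3]
  R2 -= 5·R0 → [0,20,5,9]
  R3 -= -3·R0 → [0,20,4,8]
  R2 -= 4·R1 → [0,0,1,-3]
  R3 -= 4·R1 → [0,0,0,-4]
  R3 -= 0·R2 → [0,0,0,-4]

L=[[1,0,0,0],[5,1,0,0],[5,4,1,0],[-3,4,0,1]] U=[[-3,-4,4,4],[0,5,1,3],[0,0,1,-3],[0,0,0,-4]]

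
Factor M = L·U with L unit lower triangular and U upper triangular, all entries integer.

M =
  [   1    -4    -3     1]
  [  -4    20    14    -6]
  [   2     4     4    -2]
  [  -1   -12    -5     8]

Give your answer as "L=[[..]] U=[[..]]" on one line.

L=[[1,0,0,0],[-4,1,0,0],[2,3,1,0],[-1,-4,0,1]] U=[[1,-4,-3,1],[0,4,2,-2],[0,0,4,2],[0,0,0,1]]

  row1 -= -4·row0 → [0,4,2,-2]
  row2 -= 2·row0 → [0,12,10,-4]
  row3 -= -1·row0 → [0,-16,-8,9]
  row2 -= 3·row1 → [0,0,4,2]
  row3 -= -4·row1 → [0,0,0,1]
  row3 -= 0·row2 → [0,0,0,1]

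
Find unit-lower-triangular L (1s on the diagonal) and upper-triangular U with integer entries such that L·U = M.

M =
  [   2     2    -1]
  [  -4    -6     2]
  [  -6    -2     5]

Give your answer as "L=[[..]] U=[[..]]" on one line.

  row1 -= -2·row0 → [0,-2,0]
  row2 -= -3·row0 → [0,4,2]
  row2 -= -2·row1 → [0,0,2]

L=[[1,0,0],[-2,1,0],[-3,-2,1]] U=[[2,2,-1],[0,-2,0],[0,0,2]]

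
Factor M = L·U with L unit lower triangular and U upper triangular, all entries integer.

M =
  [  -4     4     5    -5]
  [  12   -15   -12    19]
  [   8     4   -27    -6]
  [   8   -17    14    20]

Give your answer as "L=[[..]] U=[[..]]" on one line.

  r1 -= -3·r0 → [0,-3,3,4]
  r2 -= -2·r0 → [0,12,-17,-16]
  r3 -= -2·r0 → [0,-9,24,10]
  r2 -= -4·r1 → [0,0,-5,0]
  r3 -= 3·r1 → [0,0,15,-2]
  r3 -= -3·r2 → [0,0,0,-2]

L=[[1,0,0,0],[-3,1,0,0],[-2,-4,1,0],[-2,3,-3,1]] U=[[-4,4,5,-5],[0,-3,3,4],[0,0,-5,0],[0,0,0,-2]]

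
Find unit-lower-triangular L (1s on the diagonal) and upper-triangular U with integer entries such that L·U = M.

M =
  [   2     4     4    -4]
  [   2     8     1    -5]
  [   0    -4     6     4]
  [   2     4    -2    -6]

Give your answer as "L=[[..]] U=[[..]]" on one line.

  R1 -= 1·R0 → [0,4,-3,-1]
  R2 -= 0·R0 → [0,-4,6,4]
  R3 -= 1·R0 → [0,0,-6,-2]
  R2 -= -1·R1 → [0,0,3,3]
  R3 -= 0·R1 → [0,0,-6,-2]
  R3 -= -2·R2 → [0,0,0,4]

L=[[1,0,0,0],[1,1,0,0],[0,-1,1,0],[1,0,-2,1]] U=[[2,4,4,-4],[0,4,-3,-1],[0,0,3,3],[0,0,0,4]]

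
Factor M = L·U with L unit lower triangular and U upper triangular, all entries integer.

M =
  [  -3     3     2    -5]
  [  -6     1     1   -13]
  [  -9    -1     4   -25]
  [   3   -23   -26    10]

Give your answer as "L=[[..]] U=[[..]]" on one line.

L=[[1,0,0,0],[2,1,0,0],[3,2,1,0],[-1,4,-3,1]] U=[[-3,3,2,-5],[0,-5,-3,-3],[0,0,4,-4],[0,0,0,5]]

  row1 -= 2·row0 → [0,-5,-3,-3]
  row2 -= 3·row0 → [0,-10,-2,-10]
  row3 -= -1·row0 → [0,-20,-24,5]
  row2 -= 2·row1 → [0,0,4,-4]
  row3 -= 4·row1 → [0,0,-12,17]
  row3 -= -3·row2 → [0,0,0,5]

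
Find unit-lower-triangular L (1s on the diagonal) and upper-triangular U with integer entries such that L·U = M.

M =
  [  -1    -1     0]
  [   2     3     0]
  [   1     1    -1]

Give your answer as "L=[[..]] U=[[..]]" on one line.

L=[[1,0,0],[-2,1,0],[-1,0,1]] U=[[-1,-1,0],[0,1,0],[0,0,-1]]

  row1 -= -2·row0 → [0,1,0]
  row2 -= -1·row0 → [0,0,-1]
  row2 -= 0·row1 → [0,0,-1]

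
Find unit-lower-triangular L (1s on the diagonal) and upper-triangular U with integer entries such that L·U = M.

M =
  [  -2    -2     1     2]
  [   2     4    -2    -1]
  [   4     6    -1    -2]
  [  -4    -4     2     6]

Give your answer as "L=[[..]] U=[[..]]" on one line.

L=[[1,0,0,0],[-1,1,0,0],[-2,1,1,0],[2,0,0,1]] U=[[-2,-2,1,2],[0,2,-1,1],[0,0,2,1],[0,0,0,2]]

  R1 -= -1·R0 → [0,2,-1,1]
  R2 -= -2·R0 → [0,2,1,2]
  R3 -= 2·R0 → [0,0,0,2]
  R2 -= 1·R1 → [0,0,2,1]
  R3 -= 0·R1 → [0,0,0,2]
  R3 -= 0·R2 → [0,0,0,2]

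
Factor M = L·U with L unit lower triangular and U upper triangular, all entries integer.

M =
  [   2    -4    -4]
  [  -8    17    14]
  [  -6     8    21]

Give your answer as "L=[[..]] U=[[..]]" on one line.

  row1 -= -4·row0 → [0,1,-2]
  row2 -= -3·row0 → [0,-4,9]
  row2 -= -4·row1 → [0,0,1]

L=[[1,0,0],[-4,1,0],[-3,-4,1]] U=[[2,-4,-4],[0,1,-2],[0,0,1]]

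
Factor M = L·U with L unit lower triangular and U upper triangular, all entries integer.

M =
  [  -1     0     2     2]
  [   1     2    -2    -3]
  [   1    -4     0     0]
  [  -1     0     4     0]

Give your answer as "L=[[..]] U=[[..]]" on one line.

  R1 -= -1·R0 → [0,2,0,-1]
  R2 -= -1·R0 → [0,-4,2,2]
  R3 -= 1·R0 → [0,0,2,-2]
  R2 -= -2·R1 → [0,0,2,0]
  R3 -= 0·R1 → [0,0,2,-2]
  R3 -= 1·R2 → [0,0,0,-2]

L=[[1,0,0,0],[-1,1,0,0],[-1,-2,1,0],[1,0,1,1]] U=[[-1,0,2,2],[0,2,0,-1],[0,0,2,0],[0,0,0,-2]]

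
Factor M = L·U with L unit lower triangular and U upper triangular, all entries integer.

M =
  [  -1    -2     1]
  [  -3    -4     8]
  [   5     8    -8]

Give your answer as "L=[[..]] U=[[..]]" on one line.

  row1 -= 3·row0 → [0,2,5]
  row2 -= -5·row0 → [0,-2,-3]
  row2 -= -1·row1 → [0,0,2]

L=[[1,0,0],[3,1,0],[-5,-1,1]] U=[[-1,-2,1],[0,2,5],[0,0,2]]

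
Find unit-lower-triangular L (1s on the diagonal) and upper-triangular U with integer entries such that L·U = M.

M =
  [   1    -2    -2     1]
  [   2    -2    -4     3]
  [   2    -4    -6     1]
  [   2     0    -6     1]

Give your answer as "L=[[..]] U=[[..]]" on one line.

  row1 -= 2·row0 → [0,2,0,1]
  row2 -= 2·row0 → [0,0,-2,-1]
  row3 -= 2·row0 → [0,4,-2,-1]
  row2 -= 0·row1 → [0,0,-2,-1]
  row3 -= 2·row1 → [0,0,-2,-3]
  row3 -= 1·row2 → [0,0,0,-2]

L=[[1,0,0,0],[2,1,0,0],[2,0,1,0],[2,2,1,1]] U=[[1,-2,-2,1],[0,2,0,1],[0,0,-2,-1],[0,0,0,-2]]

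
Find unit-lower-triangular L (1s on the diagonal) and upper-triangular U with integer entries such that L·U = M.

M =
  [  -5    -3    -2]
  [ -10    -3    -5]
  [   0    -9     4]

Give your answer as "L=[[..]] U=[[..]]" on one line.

  row1 -= 2·row0 → [0,3,-1]
  row2 -= 0·row0 → [0,-9,4]
  row2 -= -3·row1 → [0,0,1]

L=[[1,0,0],[2,1,0],[0,-3,1]] U=[[-5,-3,-2],[0,3,-1],[0,0,1]]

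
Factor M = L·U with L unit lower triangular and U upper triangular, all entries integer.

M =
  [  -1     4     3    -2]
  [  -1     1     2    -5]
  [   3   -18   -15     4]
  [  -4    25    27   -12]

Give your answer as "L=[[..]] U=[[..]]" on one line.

L=[[1,0,0,0],[1,1,0,0],[-3,2,1,0],[4,-3,-3,1]] U=[[-1,4,3,-2],[0,-3,-1,-3],[0,0,-4,4],[0,0,0,-1]]

  row1 -= 1·row0 → [0,-3,-1,-3]
  row2 -= -3·row0 → [0,-6,-6,-2]
  row3 -= 4·row0 → [0,9,15,-4]
  row2 -= 2·row1 → [0,0,-4,4]
  row3 -= -3·row1 → [0,0,12,-13]
  row3 -= -3·row2 → [0,0,0,-1]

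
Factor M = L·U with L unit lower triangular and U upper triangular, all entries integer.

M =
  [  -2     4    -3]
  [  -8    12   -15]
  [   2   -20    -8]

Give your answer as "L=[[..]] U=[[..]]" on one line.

  row1 -= 4·row0 → [0,-4,-3]
  row2 -= -1·row0 → [0,-16,-11]
  row2 -= 4·row1 → [0,0,1]

L=[[1,0,0],[4,1,0],[-1,4,1]] U=[[-2,4,-3],[0,-4,-3],[0,0,1]]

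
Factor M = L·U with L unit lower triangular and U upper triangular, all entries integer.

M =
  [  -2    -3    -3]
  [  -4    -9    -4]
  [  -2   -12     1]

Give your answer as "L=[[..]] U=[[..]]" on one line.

L=[[1,0,0],[2,1,0],[1,3,1]] U=[[-2,-3,-3],[0,-3,2],[0,0,-2]]

  r1 -= 2·r0 → [0,-3,2]
  r2 -= 1·r0 → [0,-9,4]
  r2 -= 3·r1 → [0,0,-2]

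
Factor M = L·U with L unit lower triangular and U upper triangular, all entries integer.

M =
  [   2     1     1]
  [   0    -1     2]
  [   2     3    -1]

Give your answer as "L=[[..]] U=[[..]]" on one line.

  row1 -= 0·row0 → [0,-1,2]
  row2 -= 1·row0 → [0,2,-2]
  row2 -= -2·row1 → [0,0,2]

L=[[1,0,0],[0,1,0],[1,-2,1]] U=[[2,1,1],[0,-1,2],[0,0,2]]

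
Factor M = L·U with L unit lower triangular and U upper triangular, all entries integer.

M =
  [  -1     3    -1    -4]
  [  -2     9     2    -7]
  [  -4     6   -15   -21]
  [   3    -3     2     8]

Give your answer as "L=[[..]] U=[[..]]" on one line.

L=[[1,0,0,0],[2,1,0,0],[4,-2,1,0],[-3,2,3,1]] U=[[-1,3,-1,-4],[0,3,4,1],[0,0,-3,-3],[0,0,0,3]]

  row1 -= 2·row0 → [0,3,4,1]
  row2 -= 4·row0 → [0,-6,-11,-5]
  row3 -= -3·row0 → [0,6,-1,-4]
  row2 -= -2·row1 → [0,0,-3,-3]
  row3 -= 2·row1 → [0,0,-9,-6]
  row3 -= 3·row2 → [0,0,0,3]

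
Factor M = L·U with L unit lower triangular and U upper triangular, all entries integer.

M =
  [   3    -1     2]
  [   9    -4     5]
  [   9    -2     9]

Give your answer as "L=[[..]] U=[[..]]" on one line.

L=[[1,0,0],[3,1,0],[3,-1,1]] U=[[3,-1,2],[0,-1,-1],[0,0,2]]

  R1 -= 3·R0 → [0,-1,-1]
  R2 -= 3·R0 → [0,1,3]
  R2 -= -1·R1 → [0,0,2]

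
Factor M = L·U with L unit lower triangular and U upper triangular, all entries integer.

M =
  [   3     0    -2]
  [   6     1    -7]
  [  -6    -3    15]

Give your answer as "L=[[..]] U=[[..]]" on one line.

  r1 -= 2·r0 → [0,1,-3]
  r2 -= -2·r0 → [0,-3,11]
  r2 -= -3·r1 → [0,0,2]

L=[[1,0,0],[2,1,0],[-2,-3,1]] U=[[3,0,-2],[0,1,-3],[0,0,2]]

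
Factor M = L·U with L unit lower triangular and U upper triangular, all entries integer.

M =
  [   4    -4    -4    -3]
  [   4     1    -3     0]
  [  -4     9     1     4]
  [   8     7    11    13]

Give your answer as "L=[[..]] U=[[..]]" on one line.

L=[[1,0,0,0],[1,1,0,0],[-1,1,1,0],[2,3,-4,1]] U=[[4,-4,-4,-3],[0,5,1,3],[0,0,-4,-2],[0,0,0,2]]

  row1 -= 1·row0 → [0,5,1,3]
  row2 -= -1·row0 → [0,5,-3,1]
  row3 -= 2·row0 → [0,15,19,19]
  row2 -= 1·row1 → [0,0,-4,-2]
  row3 -= 3·row1 → [0,0,16,10]
  row3 -= -4·row2 → [0,0,0,2]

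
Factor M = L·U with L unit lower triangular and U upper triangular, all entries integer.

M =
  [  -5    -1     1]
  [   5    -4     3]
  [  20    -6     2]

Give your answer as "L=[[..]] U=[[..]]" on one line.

  r1 -= -1·r0 → [0,-5,4]
  r2 -= -4·r0 → [0,-10,6]
  r2 -= 2·r1 → [0,0,-2]

L=[[1,0,0],[-1,1,0],[-4,2,1]] U=[[-5,-1,1],[0,-5,4],[0,0,-2]]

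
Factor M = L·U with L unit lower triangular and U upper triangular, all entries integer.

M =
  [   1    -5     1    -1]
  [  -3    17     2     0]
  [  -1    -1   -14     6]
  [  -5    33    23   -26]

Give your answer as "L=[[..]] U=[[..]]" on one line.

L=[[1,0,0,0],[-3,1,0,0],[-1,-3,1,0],[-5,4,4,1]] U=[[1,-5,1,-1],[0,2,5,-3],[0,0,2,-4],[0,0,0,-3]]

  r1 -= -3·r0 → [0,2,5,-3]
  r2 -= -1·r0 → [0,-6,-13,5]
  r3 -= -5·r0 → [0,8,28,-31]
  r2 -= -3·r1 → [0,0,2,-4]
  r3 -= 4·r1 → [0,0,8,-19]
  r3 -= 4·r2 → [0,0,0,-3]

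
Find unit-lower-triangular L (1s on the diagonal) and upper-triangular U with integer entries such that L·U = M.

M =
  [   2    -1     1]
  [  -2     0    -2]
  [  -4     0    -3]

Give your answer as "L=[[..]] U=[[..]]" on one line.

L=[[1,0,0],[-1,1,0],[-2,2,1]] U=[[2,-1,1],[0,-1,-1],[0,0,1]]

  row1 -= -1·row0 → [0,-1,-1]
  row2 -= -2·row0 → [0,-2,-1]
  row2 -= 2·row1 → [0,0,1]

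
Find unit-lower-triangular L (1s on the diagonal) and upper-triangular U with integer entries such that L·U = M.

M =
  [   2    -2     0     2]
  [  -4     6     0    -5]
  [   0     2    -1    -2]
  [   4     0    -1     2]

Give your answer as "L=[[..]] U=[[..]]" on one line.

L=[[1,0,0,0],[-2,1,0,0],[0,1,1,0],[2,2,1,1]] U=[[2,-2,0,2],[0,2,0,-1],[0,0,-1,-1],[0,0,0,1]]

  r1 -= -2·r0 → [0,2,0,-1]
  r2 -= 0·r0 → [0,2,-1,-2]
  r3 -= 2·r0 → [0,4,-1,-2]
  r2 -= 1·r1 → [0,0,-1,-1]
  r3 -= 2·r1 → [0,0,-1,0]
  r3 -= 1·r2 → [0,0,0,1]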